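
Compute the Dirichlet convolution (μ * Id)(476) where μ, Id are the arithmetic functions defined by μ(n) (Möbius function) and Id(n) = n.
(μ * Id)(476) = 192

Divisors of 476: [1, 2, 4, 7, 14, 17, 28, 34, 68, 119, 238, 476]. For each d | 476:
  d = 1: μ(1) · Id(476/1) = 1 · 476 = 476
  d = 2: μ(2) · Id(476/2) = -1 · 238 = -238
  d = 4: μ(4) · Id(476/4) = 0 · 119 = 0
  d = 7: μ(7) · Id(476/7) = -1 · 68 = -68
  d = 14: μ(14) · Id(476/14) = 1 · 34 = 34
  d = 17: μ(17) · Id(476/17) = -1 · 28 = -28
  d = 28: μ(28) · Id(476/28) = 0 · 17 = 0
  d = 34: μ(34) · Id(476/34) = 1 · 14 = 14
  d = 68: μ(68) · Id(476/68) = 0 · 7 = 0
  d = 119: μ(119) · Id(476/119) = 1 · 4 = 4
  d = 238: μ(238) · Id(476/238) = -1 · 2 = -2
  d = 476: μ(476) · Id(476/476) = 0 · 1 = 0
Summing: (μ * Id)(476) = 476 + -238 + 0 + -68 + 34 + -28 + 0 + 14 + 0 + 4 + -2 + 0 = 192.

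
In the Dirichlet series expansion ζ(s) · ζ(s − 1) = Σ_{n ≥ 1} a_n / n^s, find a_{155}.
σ(155) = 192

In the product (Σ m^0/m^s)(Σ k / k^s) = Σ (Σ_{d | n} d) / n^s, the coefficient of 1/n^s is σ(n) = Σ_{d | n} d. For n = 155, divisors are [1, 5, 31, 155]; summing: σ(155) = 192.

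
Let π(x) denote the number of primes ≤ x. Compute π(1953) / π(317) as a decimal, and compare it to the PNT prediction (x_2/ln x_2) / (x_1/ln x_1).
π(1953)/π(317) = 297/66 ≈ 4.5000;  PNT prediction ≈ 4.6825.

π(317) = 66 and π(1953) = 297, so π(1953)/π(317) ≈ 4.5000. The PNT-predicted ratio is (1953/ln(1953)) / (317/ln(317)) ≈ 4.6825. The two agree to within a few percent, as expected.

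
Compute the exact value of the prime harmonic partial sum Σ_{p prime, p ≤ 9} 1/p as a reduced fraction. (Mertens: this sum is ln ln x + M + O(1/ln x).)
Σ 1/p = 247/210

π(9) = 4, so the primes ≤ 9 are [2, 3, 5, 7]. Summing 1/p over these primes: 247/210 ≈ 1.1762. Mertens estimate ln ln(9) + 0.2615 ≈ 1.0487.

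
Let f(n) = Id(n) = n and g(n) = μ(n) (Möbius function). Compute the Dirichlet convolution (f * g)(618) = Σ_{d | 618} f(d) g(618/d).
(Id * μ)(618) = 204

Divisors of 618: [1, 2, 3, 6, 103, 206, 309, 618]. For each d | 618:
  d = 1: Id(1) · μ(618/1) = 1 · -1 = -1
  d = 2: Id(2) · μ(618/2) = 2 · 1 = 2
  d = 3: Id(3) · μ(618/3) = 3 · 1 = 3
  d = 6: Id(6) · μ(618/6) = 6 · -1 = -6
  d = 103: Id(103) · μ(618/103) = 103 · 1 = 103
  d = 206: Id(206) · μ(618/206) = 206 · -1 = -206
  d = 309: Id(309) · μ(618/309) = 309 · -1 = -309
  d = 618: Id(618) · μ(618/618) = 618 · 1 = 618
Summing: (Id * μ)(618) = -1 + 2 + 3 + -6 + 103 + -206 + -309 + 618 = 204.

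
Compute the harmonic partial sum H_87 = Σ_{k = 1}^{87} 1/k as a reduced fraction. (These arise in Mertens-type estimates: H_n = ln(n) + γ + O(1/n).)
H_87 = 3706795349055853229324900260857622319/734184632222154704090370027645633600

Direct summation: H_87 = 1 + 1/2 + ... + 1/87. The least common denominator is lcm(1, ..., 87) = 8076030954443701744994070304101969600; over this denominator the numerator is 8076030954443701744994070304101969600 + 4038015477221850872497035152050984800 + 2692010318147900581664690101367323200 + 2019007738610925436248517576025492400 + 1615206190888740348998814060820393920 + 1346005159073950290832345050683661600 + 1153718707777671677856295757728852800 + 1009503869305462718124258788012746200 + 897336772715966860554896700455774400 + 807603095444370174499407030410196960 + 734184632222154704090370027645633600 + 673002579536975145416172525341830800 + 621233150341823211153390023392459200 + 576859353888835838928147878864426400 + 538402063629580116332938020273464640 + 504751934652731359062129394006373100 + 475060644379041279117298253182468800 + 448668386357983430277448350227887200 + 425054260760194828683898437057998400 + 403801547722185087249703515205098480 + 384572902592557225952098585909617600 + 367092316111077352045185013822816800 + 351131780627987032391046534960955200 + 336501289768487572708086262670915400 + 323041238177748069799762812164078784 + 310616575170911605576695011696229600 + 299112257571988953518298900151924800 + 288429676944417919464073939432213200 + 278483826015300060172209320831102400 + 269201031814790058166469010136732320 + 260517127562700056290131300132321600 + 252375967326365679531064697003186550 + 244728210740718234696790009215211200 + 237530322189520639558649126591234400 + 230743741555534335571259151545770560 + 224334193178991715138724175113943600 + 218271106876856803918758656867620800 + 212527130380097414341949218528999200 + 207077716780607737051130007797486400 + 201900773861092543624851757602549240 + 196976364742529310853513909856145600 + 192286451296278612976049292954808800 + 187814673359155854534745821025627200 + 183546158055538676022592506911408400 + 179467354543193372110979340091154880 + 175565890313993516195523267480477600 + 171830445839227696702001495831956800 + 168250644884243786354043131335457700 + 164816958253953096836613679675550400 + 161520619088874034899881406082039392 + 158353548126347093039099417727489600 + 155308287585455802788347505848114800 + 152377942536673617830076798190603200 + 149556128785994476759149450075962400 + 146836926444430940818074005529126720 + 144214838472208959732036969716106600 + 141684753586731609561299479019332800 + 139241913007650030086104660415551200 + 136881880583791554999899496679694400 + 134600515907395029083234505068366160 + 132393950072847569590066726296753600 + 130258563781350028145065650066160800 + 128190967530852408650699528636539200 + 126187983663182839765532348501593275 + 124246630068364642230678004678491840 + 122364105370359117348395004607605600 + 120537775439458234999911497076148800 + 118765161094760319779324563295617200 + 117043926875995677463682178320318400 + 115371870777767167785629575772885280 + 113746914851319742887240426818337600 + 112167096589495857569362087556971800 + 110630561019776736232795483617835200 + 109135553438428401959379328433810400 + 107680412725916023266587604054692928 + 106263565190048707170974609264499600 + 104883518888879243441481432520804800 + 103538858390303868525565003898743200 + 102228239929667110696127472203822400 + 100950386930546271812425878801274620 + 99704085857329651172766300050641600 + 98488182371264655426756954928072800 + 97301577764381948734868316916891200 + 96143225648139306488024646477404400 + 95012128875808255823459650636493760 + 93907336679577927267372910512813600 + 92827942005100020057403106943700800 = 40774748839614385522573902869433845509, so H_87 = 40774748839614385522573902869433845509/8076030954443701744994070304101969600; reducing by gcd(40774748839614385522573902869433845509, 8076030954443701744994070304101969600) = 11 gives 3706795349055853229324900260857622319/734184632222154704090370027645633600 ≈ 5.04886. (The PNT-adjacent estimate ln(87) + γ ≈ 5.04312 matches within O(1/n).)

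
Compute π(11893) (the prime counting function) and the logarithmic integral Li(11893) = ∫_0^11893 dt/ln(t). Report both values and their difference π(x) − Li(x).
π(11893) = 1424;  Li(11893) ≈ 1449.70;  π(x) − Li(x) ≈ -25.70.

Direct count of primes ≤ 11893 gives π(11893) = 1424. Numerical evaluation of the logarithmic integral gives Li(11893) ≈ 1449.70. The difference π(x) − Li(x) ≈ -25.70 is typically negative for small/moderate x (Li(x) overestimates), though Littlewood's theorem shows this sign changes infinitely often.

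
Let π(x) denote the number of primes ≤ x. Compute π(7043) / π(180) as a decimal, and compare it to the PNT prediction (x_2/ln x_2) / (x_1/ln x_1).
π(7043)/π(180) = 906/41 ≈ 22.0976;  PNT prediction ≈ 22.9338.

π(180) = 41 and π(7043) = 906, so π(7043)/π(180) ≈ 22.0976. The PNT-predicted ratio is (7043/ln(7043)) / (180/ln(180)) ≈ 22.9338. The two agree to within a few percent, as expected.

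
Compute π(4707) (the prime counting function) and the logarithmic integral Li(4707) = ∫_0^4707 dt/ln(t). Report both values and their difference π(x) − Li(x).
π(4707) = 635;  Li(4707) ≈ 649.76;  π(x) − Li(x) ≈ -14.76.

Direct count of primes ≤ 4707 gives π(4707) = 635. Numerical evaluation of the logarithmic integral gives Li(4707) ≈ 649.76. The difference π(x) − Li(x) ≈ -14.76 is typically negative for small/moderate x (Li(x) overestimates), though Littlewood's theorem shows this sign changes infinitely often.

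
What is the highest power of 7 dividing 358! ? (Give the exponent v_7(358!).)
v_7(358!) = 59

Legendre's formula: v_p(n!) = Σ_{k ≥ 1} ⌊n / p^k⌋. For p = 7, n = 358, the terms are:
  ⌊358/7^1⌋ = ⌊358/7⌋ = 51
  ⌊358/7^2⌋ = ⌊358/49⌋ = 7
  ⌊358/7^3⌋ = ⌊358/343⌋ = 1
(the next term ⌊358/7^4⌋ = 0, terminating the sum). Summing: v_7(358!) = 51 + 7 + 1 = 59.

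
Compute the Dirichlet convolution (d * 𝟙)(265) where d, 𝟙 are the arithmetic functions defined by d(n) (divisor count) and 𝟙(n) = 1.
(d * 𝟙)(265) = 9

Divisors of 265: [1, 5, 53, 265]. For each d | 265:
  d = 1: d(1) · 𝟙(265/1) = 1 · 1 = 1
  d = 5: d(5) · 𝟙(265/5) = 2 · 1 = 2
  d = 53: d(53) · 𝟙(265/53) = 2 · 1 = 2
  d = 265: d(265) · 𝟙(265/265) = 4 · 1 = 4
Summing: (d * 𝟙)(265) = 1 + 2 + 2 + 4 = 9.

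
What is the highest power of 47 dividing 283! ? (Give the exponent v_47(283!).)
v_47(283!) = 6

Legendre's formula: v_p(n!) = Σ_{k ≥ 1} ⌊n / p^k⌋. For p = 47, n = 283, the terms are:
  ⌊283/47^1⌋ = ⌊283/47⌋ = 6
(the next term ⌊283/47^2⌋ = 0, terminating the sum). Summing: v_47(283!) = 6 = 6.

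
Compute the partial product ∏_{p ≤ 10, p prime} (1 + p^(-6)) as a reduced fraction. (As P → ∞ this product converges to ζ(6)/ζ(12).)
∏ = 17446405561/17153224200

The primes p ≤ 10 are [2, 3, 5, 7]. For each, (1 + 1/p^6) = (p^6 + 1)/p^6. Multiplying these fractions over p ∈ [2, 3, 5, 7] gives 17446405561/17153224200. (In the limit P → ∞ this tends to ζ(6)/ζ(12).)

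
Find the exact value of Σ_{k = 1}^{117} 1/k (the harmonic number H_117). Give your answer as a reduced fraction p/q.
H_117 = 92871598140184128096692969865041386290666258684529/17379782769567790172972927968296006432665936992320

Direct summation: H_117 = 1 + 1/2 + ... + 1/117. The least common denominator is lcm(1, ..., 117) = 955888052326228459513511038256280353796626534577600; over this denominator the numerator is 955888052326228459513511038256280353796626534577600 + 477944026163114229756755519128140176898313267288800 + 318629350775409486504503679418760117932208844859200 + 238972013081557114878377759564070088449156633644400 + 191177610465245691902702207651256070759325306915520 + 159314675387704743252251839709380058966104422429600 + 136555436046604065644787291179468621970946647796800 + 119486006540778557439188879782035044224578316822200 + 106209783591803162168167893139586705977402948286400 + 95588805232622845951351103825628035379662653457760 + 86898913847838950864864639841480032163329684961600 + 79657337693852371626125919854690029483052211214800 + 73529850178940650731808541404329257984355887275200 + 68277718023302032822393645589734310985473323898400 + 63725870155081897300900735883752023586441768971840 + 59743003270389278719594439891017522112289158411100 + 56228708960366379971383002250369432576272149092800 + 53104891795901581084083946569793352988701474143200 + 50309897490854129448079528329277913357717186030400 + 47794402616311422975675551912814017689831326728880 + 45518478682201355214929097059822873990315549265600 + 43449456923919475432432319920740016081664842480800 + 41560350101140367804935262532881754512896805851200 + 39828668846926185813062959927345014741526105607400 + 38235522093049138380540441530251214151865061383104 + 36764925089470325365904270702164628992177943637600 + 35403261197267720722722631046528901992467649428800 + 34138859011651016411196822794867155492736661949200 + 32961656976766498603914173732975184613676777054400 + 31862935077540948650450367941876011793220884485920 + 30835098462136401919790678653428398509568597889600 + 29871501635194639359797219945508761056144579205550 + 28966304615946316954954879947160010721109894987200 + 28114354480183189985691501125184716288136074546400 + 27311087209320813128957458235893724394189329559360 + 26552445897950790542041973284896676494350737071600 + 25834812225033201608473271304223793345854771204800 + 25154948745427064724039764164638956678858593015200 + 24509950059646883577269513801443085994785295758400 + 23897201308155711487837775956407008844915663364440 + 23314342739664108768622220445275130580405525233600 + 22759239341100677607464548529911436995157774632800 + 22229954705261126965430489261773961716200617083200 + 21724728461959737716216159960370008040832421240400 + 21241956718360632433633578627917341195480589657280 + 20780175050570183902467631266440877256448402925600 + 20338043666515499138585341239495326676523968820800 + 19914334423463092906531479963672507370763052803700 + 19507919435229152234969613025638374567278092542400 + 19117761046524569190270220765125607075932530691552 + 18742902986788793323794334083456477525424049697600 + 18382462544735162682952135351082314496088971818800 + 18035623628796763387047378080307176486728802539200 + 17701630598633860361361315523264450996233824714400 + 17379782769567790172972927968296006432665936992320 + 17069429505825508205598411397433577746368330974600 + 16769965830284709816026509443092637785905728676800 + 16480828488383249301957086866487592306838388527200 + 16201492412308956940906966750106446674519093806400 + 15931467538770474325225183970938005896610442242960 + 15670295939774237041205098987807874652403713681600 + 15417549231068200959895339326714199254784298944800 + 15172826227400451738309699019940957996771849755200 + 14935750817597319679898609972754380528072289602775 + 14705970035788130146361708280865851596871177455040 + 14483152307973158477477439973580005360554947493600 + 14266985855615350141992702063526572444725769172800 + 14057177240091594992845750562592358144068037273200 + 13853450033713455934978420844293918170965601950400 + 13655543604660406564478729117946862197094664779680 + 13463212004594767035401563919102540194318683585600 + 13276222948975395271020986642448338247175368535800 + 13094356881181211774157685455565484298583925131200 + 12917406112516600804236635652111896672927385602400 + 12745174031016379460180147176750404717288353794368 + 12577474372713532362019882082319478339429296507600 + 12414130549691278694980662834497147451904240708800 + 12254975029823441788634756900721542997392647879200 + 12099848763623145057133051117168105744261095374400 + 11948600654077855743918887978203504422457831682220 + 11801087065755906907574210348842967330822549809600 + 11657171369832054384311110222637565290202762616800 + 11516723522002752524259169135617835587911163067200 + 11379619670550338803732274264955718497578887316400 + 11245741792073275994276600450073886515254429818560 + 11114977352630563482715244630886980858100308541600 + 10987218992255499534638057910991728204558925684800 + 10862364230979868858108079980185004020416210620200 + 10740315194676724264196753238834610716816028478400 + 10620978359180316216816789313958670597740294828640 + 10504264311277235818829791629189893997765126753600 + 10390087525285091951233815633220438628224201462800 + 10278366154045467306596892884476132836522865963200 + 10169021833257749569292670619747663338261984410400 + 10061979498170825889615905665855582671543437206080 + 9957167211731546453265739981836253685381526401850 + 9854516003363179994984649878930725296872438500800 + 9753959717614576117484806512819187283639046271200 + 9655434871982105651651626649053336907036631662400 + 9558880523262284595135110382562803537966265345776 + 9464238141843846133797138992636439146501252817600 + 9371451493394396661897167041728238762712024848800 + 9280466527439111257412728526760003434918704219200 + 9191231272367581341476067675541157248044485909400 + 9103695736440271042985819411964574798063109853120 + 9017811814398381693523689040153588243364401269600 + 8933533199310546350593561105198881811183425556800 + 8850815299316930180680657761632225498116912357200 + 8769615158956224399206523286754865631161711326400 + 8689891384783895086486463984148003216332968496160 + 8611604075011067202824423768074597781951590401600 + 8534714752912754102799205698716788873184165487300 + 8459186303771933270031071135011330564571916235200 + 8384982915142354908013254721546318892952864338400 + 8312070020228073560987052506576350902579361170240 + 8240414244191624650978543433243796153419194263600 + 8169983353215627859089837933814361998261765252800 = 5107937897710127045318113342577276245986644227649095, so H_117 = 5107937897710127045318113342577276245986644227649095/955888052326228459513511038256280353796626534577600; reducing by gcd(5107937897710127045318113342577276245986644227649095, 955888052326228459513511038256280353796626534577600) = 55 gives 92871598140184128096692969865041386290666258684529/17379782769567790172972927968296006432665936992320 ≈ 5.34366. (The PNT-adjacent estimate ln(117) + γ ≈ 5.33939 matches within O(1/n).)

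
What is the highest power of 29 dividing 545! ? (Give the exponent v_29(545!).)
v_29(545!) = 18

Legendre's formula: v_p(n!) = Σ_{k ≥ 1} ⌊n / p^k⌋. For p = 29, n = 545, the terms are:
  ⌊545/29^1⌋ = ⌊545/29⌋ = 18
(the next term ⌊545/29^2⌋ = 0, terminating the sum). Summing: v_29(545!) = 18 = 18.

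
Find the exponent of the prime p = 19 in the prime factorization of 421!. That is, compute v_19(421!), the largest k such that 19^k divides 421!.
v_19(421!) = 23

Legendre's formula: v_p(n!) = Σ_{k ≥ 1} ⌊n / p^k⌋. For p = 19, n = 421, the terms are:
  ⌊421/19^1⌋ = ⌊421/19⌋ = 22
  ⌊421/19^2⌋ = ⌊421/361⌋ = 1
(the next term ⌊421/19^3⌋ = 0, terminating the sum). Summing: v_19(421!) = 22 + 1 = 23.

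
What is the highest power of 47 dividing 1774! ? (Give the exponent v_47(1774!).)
v_47(1774!) = 37

Legendre's formula: v_p(n!) = Σ_{k ≥ 1} ⌊n / p^k⌋. For p = 47, n = 1774, the terms are:
  ⌊1774/47^1⌋ = ⌊1774/47⌋ = 37
(the next term ⌊1774/47^2⌋ = 0, terminating the sum). Summing: v_47(1774!) = 37 = 37.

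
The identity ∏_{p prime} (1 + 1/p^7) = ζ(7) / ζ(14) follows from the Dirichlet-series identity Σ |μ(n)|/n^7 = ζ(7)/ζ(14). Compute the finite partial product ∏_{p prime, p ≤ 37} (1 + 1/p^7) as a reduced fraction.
∏ = 228018297549409144061012751313154880100808796638571013381923478410878979964928/226144123234654878853445211850814351110881099376313221108562837934941141853125

The primes p ≤ 37 are [2, 3, 5, 7, 11, 13, 17, 19, 23, 29, 31, 37]. For each, (1 + 1/p^7) = (p^7 + 1)/p^7. Multiplying these fractions over p ∈ [2, 3, 5, 7, 11, 13, 17, 19, 23, 29, 31, 37] gives 228018297549409144061012751313154880100808796638571013381923478410878979964928/226144123234654878853445211850814351110881099376313221108562837934941141853125. (In the limit P → ∞ this tends to ζ(7)/ζ(14).)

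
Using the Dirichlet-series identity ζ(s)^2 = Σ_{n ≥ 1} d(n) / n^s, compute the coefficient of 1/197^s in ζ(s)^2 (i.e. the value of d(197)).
d(197) = 2

ζ(s)^2 = (Σ 1/m^s)(Σ 1/k^s). The coefficient of 1/n^s in the product is the number of ordered pairs (m, k) with mk = n, which equals d(n). For n = 197, divisors are [1, 197], so d(197) = 2.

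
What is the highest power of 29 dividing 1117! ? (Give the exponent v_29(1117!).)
v_29(1117!) = 39

Legendre's formula: v_p(n!) = Σ_{k ≥ 1} ⌊n / p^k⌋. For p = 29, n = 1117, the terms are:
  ⌊1117/29^1⌋ = ⌊1117/29⌋ = 38
  ⌊1117/29^2⌋ = ⌊1117/841⌋ = 1
(the next term ⌊1117/29^3⌋ = 0, terminating the sum). Summing: v_29(1117!) = 38 + 1 = 39.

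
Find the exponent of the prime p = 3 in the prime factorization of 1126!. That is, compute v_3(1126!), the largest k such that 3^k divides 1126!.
v_3(1126!) = 559

Legendre's formula: v_p(n!) = Σ_{k ≥ 1} ⌊n / p^k⌋. For p = 3, n = 1126, the terms are:
  ⌊1126/3^1⌋ = ⌊1126/3⌋ = 375
  ⌊1126/3^2⌋ = ⌊1126/9⌋ = 125
  ⌊1126/3^3⌋ = ⌊1126/27⌋ = 41
  ⌊1126/3^4⌋ = ⌊1126/81⌋ = 13
  ⌊1126/3^5⌋ = ⌊1126/243⌋ = 4
  ⌊1126/3^6⌋ = ⌊1126/729⌋ = 1
(the next term ⌊1126/3^7⌋ = 0, terminating the sum). Summing: v_3(1126!) = 375 + 125 + 41 + 13 + 4 + 1 = 559.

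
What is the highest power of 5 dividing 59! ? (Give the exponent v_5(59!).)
v_5(59!) = 13

Legendre's formula: v_p(n!) = Σ_{k ≥ 1} ⌊n / p^k⌋. For p = 5, n = 59, the terms are:
  ⌊59/5^1⌋ = ⌊59/5⌋ = 11
  ⌊59/5^2⌋ = ⌊59/25⌋ = 2
(the next term ⌊59/5^3⌋ = 0, terminating the sum). Summing: v_5(59!) = 11 + 2 = 13.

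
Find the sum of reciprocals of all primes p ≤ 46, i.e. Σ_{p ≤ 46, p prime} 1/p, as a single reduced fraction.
Σ 1/p = 21460568175640361/13082761331670030

π(46) = 14, so the primes ≤ 46 are [2, 3, 5, 7, 11, 13, 17, 19, 23, 29, 31, 37, 41, 43]. Summing 1/p over these primes: 21460568175640361/13082761331670030 ≈ 1.6404. Mertens estimate ln ln(46) + 0.2615 ≈ 1.6040.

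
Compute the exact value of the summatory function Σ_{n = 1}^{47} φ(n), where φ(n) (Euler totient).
Σ_{n ≤ 47} φ(n) = 696

Compute φ(n) for each 1 ≤ n ≤ 47: φ(1) = 1, φ(2) = 1, φ(3) = 2, φ(4) = 2, φ(5) = 4, φ(6) = 2, φ(7) = 6, φ(8) = 4, φ(9) = 6, φ(10) = 4, φ(11) = 10, φ(12) = 4, φ(13) = 12, φ(14) = 6, φ(15) = 8, φ(16) = 8, φ(17) = 16, φ(18) = 6, φ(19) = 18, φ(20) = 8, φ(21) = 12, φ(22) = 10, φ(23) = 22, φ(24) = 8, φ(25) = 20, φ(26) = 12, φ(27) = 18, φ(28) = 12, φ(29) = 28, φ(30) = 8, φ(31) = 30, φ(32) = 16, φ(33) = 20, φ(34) = 16, φ(35) = 24, φ(36) = 12, φ(37) = 36, φ(38) = 18, φ(39) = 24, φ(40) = 16, φ(41) = 40, φ(42) = 12, φ(43) = 42, φ(44) = 20, φ(45) = 24, φ(46) = 22, φ(47) = 46. Summing all 47 values: 696. (Average order: Σ_{n ≤ x} φ(n) ~ (3/π²) x². For x = 47, (3/π²)·47² ≈ 671.46.)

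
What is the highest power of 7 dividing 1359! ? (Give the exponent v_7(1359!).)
v_7(1359!) = 224

Legendre's formula: v_p(n!) = Σ_{k ≥ 1} ⌊n / p^k⌋. For p = 7, n = 1359, the terms are:
  ⌊1359/7^1⌋ = ⌊1359/7⌋ = 194
  ⌊1359/7^2⌋ = ⌊1359/49⌋ = 27
  ⌊1359/7^3⌋ = ⌊1359/343⌋ = 3
(the next term ⌊1359/7^4⌋ = 0, terminating the sum). Summing: v_7(1359!) = 194 + 27 + 3 = 224.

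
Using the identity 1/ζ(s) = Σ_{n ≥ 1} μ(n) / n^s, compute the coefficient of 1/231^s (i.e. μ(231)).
μ(231) = -1

Factor n = 231 = 3 · 7 · 11. μ(n) = 0 if any exponent ≥ 2 (not squarefree); otherwise μ(n) = (−1)^{ω(n)} where ω(n) is the number of distinct prime factors. Applying: μ(231) = -1.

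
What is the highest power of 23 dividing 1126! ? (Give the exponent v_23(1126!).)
v_23(1126!) = 50

Legendre's formula: v_p(n!) = Σ_{k ≥ 1} ⌊n / p^k⌋. For p = 23, n = 1126, the terms are:
  ⌊1126/23^1⌋ = ⌊1126/23⌋ = 48
  ⌊1126/23^2⌋ = ⌊1126/529⌋ = 2
(the next term ⌊1126/23^3⌋ = 0, terminating the sum). Summing: v_23(1126!) = 48 + 2 = 50.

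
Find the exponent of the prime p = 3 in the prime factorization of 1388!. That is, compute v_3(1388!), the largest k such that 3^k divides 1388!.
v_3(1388!) = 690

Legendre's formula: v_p(n!) = Σ_{k ≥ 1} ⌊n / p^k⌋. For p = 3, n = 1388, the terms are:
  ⌊1388/3^1⌋ = ⌊1388/3⌋ = 462
  ⌊1388/3^2⌋ = ⌊1388/9⌋ = 154
  ⌊1388/3^3⌋ = ⌊1388/27⌋ = 51
  ⌊1388/3^4⌋ = ⌊1388/81⌋ = 17
  ⌊1388/3^5⌋ = ⌊1388/243⌋ = 5
  ⌊1388/3^6⌋ = ⌊1388/729⌋ = 1
(the next term ⌊1388/3^7⌋ = 0, terminating the sum). Summing: v_3(1388!) = 462 + 154 + 51 + 17 + 5 + 1 = 690.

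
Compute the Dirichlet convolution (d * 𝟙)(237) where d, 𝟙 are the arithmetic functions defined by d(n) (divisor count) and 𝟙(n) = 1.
(d * 𝟙)(237) = 9

Divisors of 237: [1, 3, 79, 237]. For each d | 237:
  d = 1: d(1) · 𝟙(237/1) = 1 · 1 = 1
  d = 3: d(3) · 𝟙(237/3) = 2 · 1 = 2
  d = 79: d(79) · 𝟙(237/79) = 2 · 1 = 2
  d = 237: d(237) · 𝟙(237/237) = 4 · 1 = 4
Summing: (d * 𝟙)(237) = 1 + 2 + 2 + 4 = 9.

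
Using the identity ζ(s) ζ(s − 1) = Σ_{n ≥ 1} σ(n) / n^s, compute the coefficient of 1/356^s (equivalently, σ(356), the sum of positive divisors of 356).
σ(356) = 630

In the product (Σ m^0/m^s)(Σ k / k^s) = Σ (Σ_{d | n} d) / n^s, the coefficient of 1/n^s is σ(n) = Σ_{d | n} d. For n = 356, divisors are [1, 2, 4, 89, 178, 356]; summing: σ(356) = 630.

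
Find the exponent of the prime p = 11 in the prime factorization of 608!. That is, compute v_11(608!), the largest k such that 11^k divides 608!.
v_11(608!) = 60

Legendre's formula: v_p(n!) = Σ_{k ≥ 1} ⌊n / p^k⌋. For p = 11, n = 608, the terms are:
  ⌊608/11^1⌋ = ⌊608/11⌋ = 55
  ⌊608/11^2⌋ = ⌊608/121⌋ = 5
(the next term ⌊608/11^3⌋ = 0, terminating the sum). Summing: v_11(608!) = 55 + 5 = 60.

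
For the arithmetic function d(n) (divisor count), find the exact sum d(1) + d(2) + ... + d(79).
Σ_{n ≤ 79} d(n) = 358

Compute d(n) for each 1 ≤ n ≤ 79: d(1) = 1, d(2) = 2, d(3) = 2, d(4) = 3, d(5) = 2, d(6) = 4, d(7) = 2, d(8) = 4, d(9) = 3, d(10) = 4, d(11) = 2, d(12) = 6, d(13) = 2, d(14) = 4, d(15) = 4, d(16) = 5, d(17) = 2, d(18) = 6, d(19) = 2, d(20) = 6, d(21) = 4, d(22) = 4, d(23) = 2, d(24) = 8, d(25) = 3, d(26) = 4, d(27) = 4, d(28) = 6, d(29) = 2, d(30) = 8, d(31) = 2, d(32) = 6, d(33) = 4, d(34) = 4, d(35) = 4, d(36) = 9, d(37) = 2, d(38) = 4, d(39) = 4, d(40) = 8, d(41) = 2, d(42) = 8, d(43) = 2, d(44) = 6, d(45) = 6, d(46) = 4, d(47) = 2, d(48) = 10, d(49) = 3, d(50) = 6, d(51) = 4, d(52) = 6, d(53) = 2, d(54) = 8, d(55) = 4, d(56) = 8, d(57) = 4, d(58) = 4, d(59) = 2, d(60) = 12, d(61) = 2, d(62) = 4, d(63) = 6, d(64) = 7, d(65) = 4, d(66) = 8, d(67) = 2, d(68) = 6, d(69) = 4, d(70) = 8, d(71) = 2, d(72) = 12, d(73) = 2, d(74) = 4, d(75) = 6, d(76) = 6, d(77) = 4, d(78) = 8, d(79) = 2. Summing all 79 values: 358. (Dirichlet's divisor formula: Σ_{n ≤ x} d(n) = x ln(x) + (2γ − 1) x + O(√x). For x = 79, the asymptotic estimate is ≈ 357.39.)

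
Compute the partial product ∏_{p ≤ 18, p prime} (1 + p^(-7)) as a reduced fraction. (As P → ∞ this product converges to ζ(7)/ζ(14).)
∏ = 5978632292892509031852506135276312/5929491512745875728410756452578125

The primes p ≤ 18 are [2, 3, 5, 7, 11, 13, 17]. For each, (1 + 1/p^7) = (p^7 + 1)/p^7. Multiplying these fractions over p ∈ [2, 3, 5, 7, 11, 13, 17] gives 5978632292892509031852506135276312/5929491512745875728410756452578125. (In the limit P → ∞ this tends to ζ(7)/ζ(14).)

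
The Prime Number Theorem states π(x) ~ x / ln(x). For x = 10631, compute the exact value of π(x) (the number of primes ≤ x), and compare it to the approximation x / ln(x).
π(10631) = 1297;  x/ln(x) ≈ 1146.63;  relative error ≈ 11.59%.

Directly count primes up to 10631: π(10631) = 1297. The PNT approximation gives 10631/ln(10631) ≈ 10631/9.27153 ≈ 1146.63. Relative error (π(x) − x/ln(x)) / π(x) ≈ 11.59%; the approximation is known to undercount slightly (Li(x) is a better estimate).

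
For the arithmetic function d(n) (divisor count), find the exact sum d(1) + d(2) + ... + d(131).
Σ_{n ≤ 131} d(n) = 659

Compute d(n) for each 1 ≤ n ≤ 131: d(1) = 1, d(2) = 2, d(3) = 2, d(4) = 3, d(5) = 2, d(6) = 4, d(7) = 2, d(8) = 4, d(9) = 3, d(10) = 4, d(11) = 2, d(12) = 6, d(13) = 2, d(14) = 4, d(15) = 4, d(16) = 5, d(17) = 2, d(18) = 6, d(19) = 2, d(20) = 6, d(21) = 4, d(22) = 4, d(23) = 2, d(24) = 8, d(25) = 3, d(26) = 4, d(27) = 4, d(28) = 6, d(29) = 2, d(30) = 8, d(31) = 2, d(32) = 6, d(33) = 4, d(34) = 4, d(35) = 4, d(36) = 9, d(37) = 2, d(38) = 4, d(39) = 4, d(40) = 8, d(41) = 2, d(42) = 8, d(43) = 2, d(44) = 6, d(45) = 6, d(46) = 4, d(47) = 2, d(48) = 10, d(49) = 3, d(50) = 6, d(51) = 4, d(52) = 6, d(53) = 2, d(54) = 8, d(55) = 4, d(56) = 8, d(57) = 4, d(58) = 4, d(59) = 2, d(60) = 12, d(61) = 2, d(62) = 4, d(63) = 6, d(64) = 7, d(65) = 4, d(66) = 8, d(67) = 2, d(68) = 6, d(69) = 4, d(70) = 8, d(71) = 2, d(72) = 12, d(73) = 2, d(74) = 4, d(75) = 6, d(76) = 6, d(77) = 4, d(78) = 8, d(79) = 2, d(80) = 10, d(81) = 5, d(82) = 4, d(83) = 2, d(84) = 12, d(85) = 4, d(86) = 4, d(87) = 4, d(88) = 8, d(89) = 2, d(90) = 12, d(91) = 4, d(92) = 6, d(93) = 4, d(94) = 4, d(95) = 4, d(96) = 12, d(97) = 2, d(98) = 6, d(99) = 6, d(100) = 9, d(101) = 2, d(102) = 8, d(103) = 2, d(104) = 8, d(105) = 8, d(106) = 4, d(107) = 2, d(108) = 12, d(109) = 2, d(110) = 8, d(111) = 4, d(112) = 10, d(113) = 2, d(114) = 8, d(115) = 4, d(116) = 6, d(117) = 6, d(118) = 4, d(119) = 4, d(120) = 16, d(121) = 3, d(122) = 4, d(123) = 4, d(124) = 6, d(125) = 4, d(126) = 12, d(127) = 2, d(128) = 8, d(129) = 4, d(130) = 8, d(131) = 2. Summing all 131 values: 659. (Dirichlet's divisor formula: Σ_{n ≤ x} d(n) = x ln(x) + (2γ − 1) x + O(√x). For x = 131, the asymptotic estimate is ≈ 658.88.)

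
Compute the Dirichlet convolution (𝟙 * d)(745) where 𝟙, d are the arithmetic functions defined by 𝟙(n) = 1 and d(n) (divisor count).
(𝟙 * d)(745) = 9

Divisors of 745: [1, 5, 149, 745]. For each d | 745:
  d = 1: 𝟙(1) · d(745/1) = 1 · 4 = 4
  d = 5: 𝟙(5) · d(745/5) = 1 · 2 = 2
  d = 149: 𝟙(149) · d(745/149) = 1 · 2 = 2
  d = 745: 𝟙(745) · d(745/745) = 1 · 1 = 1
Summing: (𝟙 * d)(745) = 4 + 2 + 2 + 1 = 9.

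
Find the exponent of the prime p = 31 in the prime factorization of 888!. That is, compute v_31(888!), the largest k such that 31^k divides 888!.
v_31(888!) = 28

Legendre's formula: v_p(n!) = Σ_{k ≥ 1} ⌊n / p^k⌋. For p = 31, n = 888, the terms are:
  ⌊888/31^1⌋ = ⌊888/31⌋ = 28
(the next term ⌊888/31^2⌋ = 0, terminating the sum). Summing: v_31(888!) = 28 = 28.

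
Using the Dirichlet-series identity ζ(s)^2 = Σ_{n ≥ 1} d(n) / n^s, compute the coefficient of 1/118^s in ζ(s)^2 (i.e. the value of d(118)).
d(118) = 4

ζ(s)^2 = (Σ 1/m^s)(Σ 1/k^s). The coefficient of 1/n^s in the product is the number of ordered pairs (m, k) with mk = n, which equals d(n). For n = 118, divisors are [1, 2, 59, 118], so d(118) = 4.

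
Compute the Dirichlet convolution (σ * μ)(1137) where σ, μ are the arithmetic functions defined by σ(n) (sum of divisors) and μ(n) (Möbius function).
(σ * μ)(1137) = 1137

Divisors of 1137: [1, 3, 379, 1137]. For each d | 1137:
  d = 1: σ(1) · μ(1137/1) = 1 · 1 = 1
  d = 3: σ(3) · μ(1137/3) = 4 · -1 = -4
  d = 379: σ(379) · μ(1137/379) = 380 · -1 = -380
  d = 1137: σ(1137) · μ(1137/1137) = 1520 · 1 = 1520
Summing: (σ * μ)(1137) = 1 + -4 + -380 + 1520 = 1137.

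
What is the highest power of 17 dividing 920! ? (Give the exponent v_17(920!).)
v_17(920!) = 57

Legendre's formula: v_p(n!) = Σ_{k ≥ 1} ⌊n / p^k⌋. For p = 17, n = 920, the terms are:
  ⌊920/17^1⌋ = ⌊920/17⌋ = 54
  ⌊920/17^2⌋ = ⌊920/289⌋ = 3
(the next term ⌊920/17^3⌋ = 0, terminating the sum). Summing: v_17(920!) = 54 + 3 = 57.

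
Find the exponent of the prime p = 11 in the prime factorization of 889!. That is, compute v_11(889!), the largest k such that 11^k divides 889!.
v_11(889!) = 87

Legendre's formula: v_p(n!) = Σ_{k ≥ 1} ⌊n / p^k⌋. For p = 11, n = 889, the terms are:
  ⌊889/11^1⌋ = ⌊889/11⌋ = 80
  ⌊889/11^2⌋ = ⌊889/121⌋ = 7
(the next term ⌊889/11^3⌋ = 0, terminating the sum). Summing: v_11(889!) = 80 + 7 = 87.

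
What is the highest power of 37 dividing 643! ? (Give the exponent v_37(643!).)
v_37(643!) = 17

Legendre's formula: v_p(n!) = Σ_{k ≥ 1} ⌊n / p^k⌋. For p = 37, n = 643, the terms are:
  ⌊643/37^1⌋ = ⌊643/37⌋ = 17
(the next term ⌊643/37^2⌋ = 0, terminating the sum). Summing: v_37(643!) = 17 = 17.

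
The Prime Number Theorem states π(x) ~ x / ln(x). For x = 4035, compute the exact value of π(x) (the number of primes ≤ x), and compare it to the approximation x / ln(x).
π(4035) = 557;  x/ln(x) ≈ 485.98;  relative error ≈ 12.75%.

Directly count primes up to 4035: π(4035) = 557. The PNT approximation gives 4035/ln(4035) ≈ 4035/8.30276 ≈ 485.98. Relative error (π(x) − x/ln(x)) / π(x) ≈ 12.75%; the approximation is known to undercount slightly (Li(x) is a better estimate).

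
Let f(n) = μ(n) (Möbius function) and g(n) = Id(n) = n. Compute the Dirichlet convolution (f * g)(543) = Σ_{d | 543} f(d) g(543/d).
(μ * Id)(543) = 360

Divisors of 543: [1, 3, 181, 543]. For each d | 543:
  d = 1: μ(1) · Id(543/1) = 1 · 543 = 543
  d = 3: μ(3) · Id(543/3) = -1 · 181 = -181
  d = 181: μ(181) · Id(543/181) = -1 · 3 = -3
  d = 543: μ(543) · Id(543/543) = 1 · 1 = 1
Summing: (μ * Id)(543) = 543 + -181 + -3 + 1 = 360.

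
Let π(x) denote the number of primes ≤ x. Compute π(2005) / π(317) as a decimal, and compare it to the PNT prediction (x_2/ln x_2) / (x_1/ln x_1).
π(2005)/π(317) = 304/66 ≈ 4.6061;  PNT prediction ≈ 4.7906.

π(317) = 66 and π(2005) = 304, so π(2005)/π(317) ≈ 4.6061. The PNT-predicted ratio is (2005/ln(2005)) / (317/ln(317)) ≈ 4.7906. The two agree to within a few percent, as expected.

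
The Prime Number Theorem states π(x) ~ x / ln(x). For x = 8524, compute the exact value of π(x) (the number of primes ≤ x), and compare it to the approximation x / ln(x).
π(8524) = 1062;  x/ln(x) ≈ 941.81;  relative error ≈ 11.32%.

Directly count primes up to 8524: π(8524) = 1062. The PNT approximation gives 8524/ln(8524) ≈ 8524/9.05064 ≈ 941.81. Relative error (π(x) − x/ln(x)) / π(x) ≈ 11.32%; the approximation is known to undercount slightly (Li(x) is a better estimate).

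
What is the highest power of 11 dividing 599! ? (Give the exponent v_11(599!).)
v_11(599!) = 58

Legendre's formula: v_p(n!) = Σ_{k ≥ 1} ⌊n / p^k⌋. For p = 11, n = 599, the terms are:
  ⌊599/11^1⌋ = ⌊599/11⌋ = 54
  ⌊599/11^2⌋ = ⌊599/121⌋ = 4
(the next term ⌊599/11^3⌋ = 0, terminating the sum). Summing: v_11(599!) = 54 + 4 = 58.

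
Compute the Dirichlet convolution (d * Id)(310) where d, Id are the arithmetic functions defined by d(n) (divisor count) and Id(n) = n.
(d * Id)(310) = 924

Divisors of 310: [1, 2, 5, 10, 31, 62, 155, 310]. For each d | 310:
  d = 1: d(1) · Id(310/1) = 1 · 310 = 310
  d = 2: d(2) · Id(310/2) = 2 · 155 = 310
  d = 5: d(5) · Id(310/5) = 2 · 62 = 124
  d = 10: d(10) · Id(310/10) = 4 · 31 = 124
  d = 31: d(31) · Id(310/31) = 2 · 10 = 20
  d = 62: d(62) · Id(310/62) = 4 · 5 = 20
  d = 155: d(155) · Id(310/155) = 4 · 2 = 8
  d = 310: d(310) · Id(310/310) = 8 · 1 = 8
Summing: (d * Id)(310) = 310 + 310 + 124 + 124 + 20 + 20 + 8 + 8 = 924.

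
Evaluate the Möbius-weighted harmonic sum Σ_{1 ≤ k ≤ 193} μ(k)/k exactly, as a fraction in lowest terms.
Σ μ(k)/k = -108331500605437710950785418534567110833343304074627982892699160353081840668/5235852010307657411589875040665398779019326387416343637163262528826681857165

Values of μ(k) for 1 ≤ k ≤ 193: μ(1) = 1, μ(2) = -1, μ(3) = -1, μ(5) = -1, μ(6) = 1, μ(7) = -1, μ(10) = 1, μ(11) = -1, μ(13) = -1, μ(14) = 1, μ(15) = 1, μ(17) = -1, μ(19) = -1, μ(21) = 1, μ(22) = 1, μ(23) = -1, μ(26) = 1, μ(29) = -1, μ(30) = -1, μ(31) = -1, μ(33) = 1, μ(34) = 1, μ(35) = 1, μ(37) = -1, μ(38) = 1, μ(39) = 1, μ(41) = -1, μ(42) = -1, μ(43) = -1, μ(46) = 1, μ(47) = -1, μ(51) = 1, μ(53) = -1, μ(55) = 1, μ(57) = 1, μ(58) = 1, μ(59) = -1, μ(61) = -1, μ(62) = 1, μ(65) = 1, μ(66) = -1, μ(67) = -1, μ(69) = 1, μ(70) = -1, μ(71) = -1, μ(73) = -1, μ(74) = 1, μ(77) = 1, μ(78) = -1, μ(79) = -1, μ(82) = 1, μ(83) = -1, μ(85) = 1, μ(86) = 1, μ(87) = 1, μ(89) = -1, μ(91) = 1, μ(93) = 1, μ(94) = 1, μ(95) = 1, μ(97) = -1, μ(101) = -1, μ(102) = -1, μ(103) = -1, μ(105) = -1, μ(106) = 1, μ(107) = -1, μ(109) = -1, μ(110) = -1, μ(111) = 1, μ(113) = -1, μ(114) = -1, μ(115) = 1, μ(118) = 1, μ(119) = 1, μ(122) = 1, μ(123) = 1, μ(127) = -1, μ(129) = 1, μ(130) = -1, μ(131) = -1, μ(133) = 1, μ(134) = 1, μ(137) = -1, μ(138) = -1, μ(139) = -1, μ(141) = 1, μ(142) = 1, μ(143) = 1, μ(145) = 1, μ(146) = 1, μ(149) = -1, μ(151) = -1, μ(154) = -1, μ(155) = 1, μ(157) = -1, μ(158) = 1, μ(159) = 1, μ(161) = 1, μ(163) = -1, μ(165) = -1, μ(166) = 1, μ(167) = -1, μ(170) = -1, μ(173) = -1, μ(174) = -1, μ(177) = 1, μ(178) = 1, μ(179) = -1, μ(181) = -1, μ(182) = -1, μ(183) = 1, μ(185) = 1, μ(186) = -1, μ(187) = 1, μ(190) = -1, μ(191) = -1, μ(193) = -1, with μ = 0 on non-squarefree integers. Summing μ(k)/k for k where μ(k) ≠ 0 gives -108331500605437710950785418534567110833343304074627982892699160353081840668/5235852010307657411589875040665398779019326387416343637163262528826681857165 ≈ -0.0207. (PNT ⟺ this sum → 0 as n → ∞.)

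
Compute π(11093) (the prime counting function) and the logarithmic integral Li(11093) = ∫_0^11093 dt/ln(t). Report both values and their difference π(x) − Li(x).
π(11093) = 1345;  Li(11093) ≈ 1364.13;  π(x) − Li(x) ≈ -19.13.

Direct count of primes ≤ 11093 gives π(11093) = 1345. Numerical evaluation of the logarithmic integral gives Li(11093) ≈ 1364.13. The difference π(x) − Li(x) ≈ -19.13 is typically negative for small/moderate x (Li(x) overestimates), though Littlewood's theorem shows this sign changes infinitely often.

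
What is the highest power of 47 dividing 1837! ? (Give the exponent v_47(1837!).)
v_47(1837!) = 39

Legendre's formula: v_p(n!) = Σ_{k ≥ 1} ⌊n / p^k⌋. For p = 47, n = 1837, the terms are:
  ⌊1837/47^1⌋ = ⌊1837/47⌋ = 39
(the next term ⌊1837/47^2⌋ = 0, terminating the sum). Summing: v_47(1837!) = 39 = 39.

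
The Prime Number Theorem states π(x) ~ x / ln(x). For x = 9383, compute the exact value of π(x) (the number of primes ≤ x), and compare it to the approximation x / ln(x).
π(9383) = 1160;  x/ln(x) ≈ 1025.84;  relative error ≈ 11.57%.

Directly count primes up to 9383: π(9383) = 1160. The PNT approximation gives 9383/ln(9383) ≈ 9383/9.14665 ≈ 1025.84. Relative error (π(x) − x/ln(x)) / π(x) ≈ 11.57%; the approximation is known to undercount slightly (Li(x) is a better estimate).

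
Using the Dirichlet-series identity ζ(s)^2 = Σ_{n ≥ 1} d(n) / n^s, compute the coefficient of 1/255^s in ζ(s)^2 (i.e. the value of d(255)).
d(255) = 8

ζ(s)^2 = (Σ 1/m^s)(Σ 1/k^s). The coefficient of 1/n^s in the product is the number of ordered pairs (m, k) with mk = n, which equals d(n). For n = 255, divisors are [1, 3, 5, 15, 17, 51, 85, 255], so d(255) = 8.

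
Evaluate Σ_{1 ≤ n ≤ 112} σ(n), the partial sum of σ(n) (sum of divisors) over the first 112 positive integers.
Σ_{n ≤ 112} σ(n) = 10399

Compute σ(n) for each 1 ≤ n ≤ 112: σ(1) = 1, σ(2) = 3, σ(3) = 4, σ(4) = 7, σ(5) = 6, σ(6) = 12, σ(7) = 8, σ(8) = 15, σ(9) = 13, σ(10) = 18, σ(11) = 12, σ(12) = 28, σ(13) = 14, σ(14) = 24, σ(15) = 24, σ(16) = 31, σ(17) = 18, σ(18) = 39, σ(19) = 20, σ(20) = 42, σ(21) = 32, σ(22) = 36, σ(23) = 24, σ(24) = 60, σ(25) = 31, σ(26) = 42, σ(27) = 40, σ(28) = 56, σ(29) = 30, σ(30) = 72, σ(31) = 32, σ(32) = 63, σ(33) = 48, σ(34) = 54, σ(35) = 48, σ(36) = 91, σ(37) = 38, σ(38) = 60, σ(39) = 56, σ(40) = 90, σ(41) = 42, σ(42) = 96, σ(43) = 44, σ(44) = 84, σ(45) = 78, σ(46) = 72, σ(47) = 48, σ(48) = 124, σ(49) = 57, σ(50) = 93, σ(51) = 72, σ(52) = 98, σ(53) = 54, σ(54) = 120, σ(55) = 72, σ(56) = 120, σ(57) = 80, σ(58) = 90, σ(59) = 60, σ(60) = 168, σ(61) = 62, σ(62) = 96, σ(63) = 104, σ(64) = 127, σ(65) = 84, σ(66) = 144, σ(67) = 68, σ(68) = 126, σ(69) = 96, σ(70) = 144, σ(71) = 72, σ(72) = 195, σ(73) = 74, σ(74) = 114, σ(75) = 124, σ(76) = 140, σ(77) = 96, σ(78) = 168, σ(79) = 80, σ(80) = 186, σ(81) = 121, σ(82) = 126, σ(83) = 84, σ(84) = 224, σ(85) = 108, σ(86) = 132, σ(87) = 120, σ(88) = 180, σ(89) = 90, σ(90) = 234, σ(91) = 112, σ(92) = 168, σ(93) = 128, σ(94) = 144, σ(95) = 120, σ(96) = 252, σ(97) = 98, σ(98) = 171, σ(99) = 156, σ(100) = 217, σ(101) = 102, σ(102) = 216, σ(103) = 104, σ(104) = 210, σ(105) = 192, σ(106) = 162, σ(107) = 108, σ(108) = 280, σ(109) = 110, σ(110) = 216, σ(111) = 152, σ(112) = 248. Summing all 112 values: 10399. (Average order: Σ_{n ≤ x} σ(n) ~ (π²/12) x². For x = 112, (π²/12)·112² ≈ 10317.03.)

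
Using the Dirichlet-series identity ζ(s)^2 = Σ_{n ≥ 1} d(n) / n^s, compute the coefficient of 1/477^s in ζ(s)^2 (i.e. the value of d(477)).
d(477) = 6

ζ(s)^2 = (Σ 1/m^s)(Σ 1/k^s). The coefficient of 1/n^s in the product is the number of ordered pairs (m, k) with mk = n, which equals d(n). For n = 477, divisors are [1, 3, 9, 53, 159, 477], so d(477) = 6.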